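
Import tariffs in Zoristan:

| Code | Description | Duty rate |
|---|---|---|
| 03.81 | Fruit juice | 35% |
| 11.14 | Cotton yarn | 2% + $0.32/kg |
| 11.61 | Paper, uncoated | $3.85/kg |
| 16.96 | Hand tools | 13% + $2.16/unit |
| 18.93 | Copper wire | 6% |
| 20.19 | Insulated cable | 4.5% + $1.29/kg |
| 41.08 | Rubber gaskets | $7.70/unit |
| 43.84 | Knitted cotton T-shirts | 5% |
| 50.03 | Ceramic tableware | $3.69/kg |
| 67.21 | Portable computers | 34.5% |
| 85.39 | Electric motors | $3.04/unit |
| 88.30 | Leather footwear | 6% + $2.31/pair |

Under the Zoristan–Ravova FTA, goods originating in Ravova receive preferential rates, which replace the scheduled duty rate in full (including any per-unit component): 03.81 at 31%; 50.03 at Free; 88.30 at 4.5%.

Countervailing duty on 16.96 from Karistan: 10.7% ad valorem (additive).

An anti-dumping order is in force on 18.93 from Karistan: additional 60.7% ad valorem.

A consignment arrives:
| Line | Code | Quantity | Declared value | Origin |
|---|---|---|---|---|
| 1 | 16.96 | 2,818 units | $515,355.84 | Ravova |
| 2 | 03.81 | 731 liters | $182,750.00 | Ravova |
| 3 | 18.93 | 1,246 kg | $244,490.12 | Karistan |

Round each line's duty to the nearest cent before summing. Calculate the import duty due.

Line 1 (16.96, Ravova, 2,818 units, $515,355.84):
Base rate for 16.96 is 13% + $2.16/unit.
Origin Ravova is the FTA partner but 16.96 is not on the preference list; base rate stands.
The additional-duty order on 16.96 targets Karistan, not Ravova; it does not apply.
Duty = $515,355.84 × 13% + 2,818 × $2.16 = $73,083.14.
Line 2 (03.81, Ravova, 731 liters, $182,750.00):
Base rate for 03.81 is 35%.
Origin Ravova qualifies under the Zoristan–Ravova agreement and 03.81 is covered: preferential rate 31% applies instead.
Duty = $182,750.00 × 31% = $56,652.50.
Line 3 (18.93, Karistan, 1,246 kg, $244,490.12):
Base rate for 18.93 is 6%.
Additional duty on 18.93 from Karistan: +60.7%. Applied ad valorem rate: 6% + 60.7% = 66.7%.
Duty = $244,490.12 × 66.7% = $163,074.91.
Total = $73,083.14 + $56,652.50 + $163,074.91 = $292,810.55.

$292,810.55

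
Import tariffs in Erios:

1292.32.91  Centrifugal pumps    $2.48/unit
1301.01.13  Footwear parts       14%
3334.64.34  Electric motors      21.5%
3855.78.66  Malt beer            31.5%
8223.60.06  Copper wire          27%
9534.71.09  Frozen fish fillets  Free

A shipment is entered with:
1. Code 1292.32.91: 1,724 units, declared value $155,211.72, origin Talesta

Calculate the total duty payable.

$4,275.52

Line 1 (1292.32.91, Talesta, 1,724 units, $155,211.72):
Base rate for 1292.32.91 is $2.48/unit.
Duty = 1,724 × $2.48 = $4,275.52.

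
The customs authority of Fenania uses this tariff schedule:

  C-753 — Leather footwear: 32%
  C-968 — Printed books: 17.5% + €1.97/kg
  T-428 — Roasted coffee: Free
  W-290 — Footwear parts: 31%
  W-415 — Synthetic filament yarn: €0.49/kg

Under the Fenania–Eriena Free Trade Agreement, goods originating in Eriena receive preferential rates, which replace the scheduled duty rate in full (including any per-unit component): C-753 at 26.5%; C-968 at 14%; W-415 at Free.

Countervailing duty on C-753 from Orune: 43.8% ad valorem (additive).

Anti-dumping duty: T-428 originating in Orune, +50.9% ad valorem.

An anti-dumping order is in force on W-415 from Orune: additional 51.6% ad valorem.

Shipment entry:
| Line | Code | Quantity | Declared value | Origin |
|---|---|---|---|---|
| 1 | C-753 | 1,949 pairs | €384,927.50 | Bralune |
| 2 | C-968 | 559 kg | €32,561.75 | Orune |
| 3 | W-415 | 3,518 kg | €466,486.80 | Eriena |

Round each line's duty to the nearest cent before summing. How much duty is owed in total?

Line 1 (C-753, Bralune, 1,949 pairs, €384,927.50):
Base rate for C-753 is 32%.
C-753 has an FTA preferential rate, but origin Bralune is not Eriena; base rate stands.
The additional-duty order on C-753 targets Orune, not Bralune; it does not apply.
Duty = €384,927.50 × 32% = €123,176.80.
Line 2 (C-968, Orune, 559 kg, €32,561.75):
Base rate for C-968 is 17.5% + €1.97/kg.
C-968 has an FTA preferential rate, but origin Orune is not Eriena; base rate stands.
Duty = €32,561.75 × 17.5% + 559 × €1.97 = €6,799.54.
Line 3 (W-415, Eriena, 3,518 kg, €466,486.80):
Base rate for W-415 is €0.49/kg.
Origin Eriena qualifies under the Fenania–Eriena agreement and W-415 is covered: preferential rate Free applies instead.
The additional-duty order on W-415 targets Orune, not Eriena; it does not apply.
Duty = €466,486.80 × 0% = €0.00.
Total = €123,176.80 + €6,799.54 + €0.00 = €129,976.34.

€129,976.34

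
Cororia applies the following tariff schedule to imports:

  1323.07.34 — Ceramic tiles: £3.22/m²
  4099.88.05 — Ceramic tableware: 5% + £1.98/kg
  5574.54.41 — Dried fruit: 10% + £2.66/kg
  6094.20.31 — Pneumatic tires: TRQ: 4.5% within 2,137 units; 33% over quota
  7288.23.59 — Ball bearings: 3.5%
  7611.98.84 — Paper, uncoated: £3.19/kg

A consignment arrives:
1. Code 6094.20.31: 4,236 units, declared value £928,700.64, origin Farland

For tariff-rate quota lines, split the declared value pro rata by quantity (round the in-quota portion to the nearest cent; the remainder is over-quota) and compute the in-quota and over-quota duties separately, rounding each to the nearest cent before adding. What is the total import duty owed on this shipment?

Line 1 (6094.20.31, Farland, 4,236 units, £928,700.64):
Code 6094.20.31 is under a tariff-rate quota (threshold 2,137 units). In-quota: 2,137 units at 4.5%; over-quota: 2,099 units at 33%.
Pro-rata value split: in-quota = £928,700.64 × 2,137/4,236 = £468,515.88; over-quota = £928,700.64 − £468,515.88 = £460,184.76.
In-quota duty = £468,515.88 × 4.5% = £21,083.21. Over-quota duty = £460,184.76 × 33% = £151,860.97.
Line duty = £21,083.21 + £151,860.97 = £172,944.18.

£172,944.18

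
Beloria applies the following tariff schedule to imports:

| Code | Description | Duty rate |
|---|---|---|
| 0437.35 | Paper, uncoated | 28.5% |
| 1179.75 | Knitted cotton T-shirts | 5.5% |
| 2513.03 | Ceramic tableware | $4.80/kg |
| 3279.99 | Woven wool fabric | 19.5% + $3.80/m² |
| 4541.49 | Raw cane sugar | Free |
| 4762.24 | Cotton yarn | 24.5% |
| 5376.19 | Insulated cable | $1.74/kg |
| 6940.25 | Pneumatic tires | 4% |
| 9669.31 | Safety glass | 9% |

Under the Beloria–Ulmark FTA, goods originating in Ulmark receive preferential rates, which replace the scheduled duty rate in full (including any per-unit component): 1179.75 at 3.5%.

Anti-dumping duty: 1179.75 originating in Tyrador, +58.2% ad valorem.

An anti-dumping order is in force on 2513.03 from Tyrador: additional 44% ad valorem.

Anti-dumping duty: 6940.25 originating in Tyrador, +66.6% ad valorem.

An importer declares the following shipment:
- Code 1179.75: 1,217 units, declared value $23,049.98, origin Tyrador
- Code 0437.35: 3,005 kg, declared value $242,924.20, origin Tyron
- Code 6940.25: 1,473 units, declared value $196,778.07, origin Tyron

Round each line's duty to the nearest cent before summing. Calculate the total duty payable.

Line 1 (1179.75, Tyrador, 1,217 units, $23,049.98):
Base rate for 1179.75 is 5.5%.
1179.75 has an FTA preferential rate, but origin Tyrador is not Ulmark; base rate stands.
Additional duty on 1179.75 from Tyrador: +58.2%. Applied ad valorem rate: 5.5% + 58.2% = 63.7%.
Duty = $23,049.98 × 63.7% = $14,682.84.
Line 2 (0437.35, Tyron, 3,005 kg, $242,924.20):
Base rate for 0437.35 is 28.5%.
Duty = $242,924.20 × 28.5% = $69,233.40.
Line 3 (6940.25, Tyron, 1,473 units, $196,778.07):
Base rate for 6940.25 is 4%.
The additional-duty order on 6940.25 targets Tyrador, not Tyron; it does not apply.
Duty = $196,778.07 × 4% = $7,871.12.
Total = $14,682.84 + $69,233.40 + $7,871.12 = $91,787.36.

$91,787.36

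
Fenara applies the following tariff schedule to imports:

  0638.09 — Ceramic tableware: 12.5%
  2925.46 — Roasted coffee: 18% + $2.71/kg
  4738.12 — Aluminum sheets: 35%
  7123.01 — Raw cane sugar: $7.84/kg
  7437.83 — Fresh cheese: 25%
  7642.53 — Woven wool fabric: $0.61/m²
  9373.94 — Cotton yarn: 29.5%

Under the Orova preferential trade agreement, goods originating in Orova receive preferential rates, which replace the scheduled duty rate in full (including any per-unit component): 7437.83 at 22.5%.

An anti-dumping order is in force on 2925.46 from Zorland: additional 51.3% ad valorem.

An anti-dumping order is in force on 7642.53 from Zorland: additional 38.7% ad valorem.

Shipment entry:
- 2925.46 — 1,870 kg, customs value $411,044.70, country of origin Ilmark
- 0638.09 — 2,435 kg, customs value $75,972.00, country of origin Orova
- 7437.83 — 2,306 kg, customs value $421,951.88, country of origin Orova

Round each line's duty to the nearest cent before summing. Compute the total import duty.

Line 1 (2925.46, Ilmark, 1,870 kg, $411,044.70):
Base rate for 2925.46 is 18% + $2.71/kg.
The additional-duty order on 2925.46 targets Zorland, not Ilmark; it does not apply.
Duty = $411,044.70 × 18% + 1,870 × $2.71 = $79,055.75.
Line 2 (0638.09, Orova, 2,435 kg, $75,972.00):
Base rate for 0638.09 is 12.5%.
Origin Orova is the FTA partner but 0638.09 is not on the preference list; base rate stands.
Duty = $75,972.00 × 12.5% = $9,496.50.
Line 3 (7437.83, Orova, 2,306 kg, $421,951.88):
Base rate for 7437.83 is 25%.
Origin Orova qualifies under the Fenara–Orova agreement and 7437.83 is covered: preferential rate 22.5% applies instead.
Duty = $421,951.88 × 22.5% = $94,939.17.
Total = $79,055.75 + $9,496.50 + $94,939.17 = $183,491.42.

$183,491.42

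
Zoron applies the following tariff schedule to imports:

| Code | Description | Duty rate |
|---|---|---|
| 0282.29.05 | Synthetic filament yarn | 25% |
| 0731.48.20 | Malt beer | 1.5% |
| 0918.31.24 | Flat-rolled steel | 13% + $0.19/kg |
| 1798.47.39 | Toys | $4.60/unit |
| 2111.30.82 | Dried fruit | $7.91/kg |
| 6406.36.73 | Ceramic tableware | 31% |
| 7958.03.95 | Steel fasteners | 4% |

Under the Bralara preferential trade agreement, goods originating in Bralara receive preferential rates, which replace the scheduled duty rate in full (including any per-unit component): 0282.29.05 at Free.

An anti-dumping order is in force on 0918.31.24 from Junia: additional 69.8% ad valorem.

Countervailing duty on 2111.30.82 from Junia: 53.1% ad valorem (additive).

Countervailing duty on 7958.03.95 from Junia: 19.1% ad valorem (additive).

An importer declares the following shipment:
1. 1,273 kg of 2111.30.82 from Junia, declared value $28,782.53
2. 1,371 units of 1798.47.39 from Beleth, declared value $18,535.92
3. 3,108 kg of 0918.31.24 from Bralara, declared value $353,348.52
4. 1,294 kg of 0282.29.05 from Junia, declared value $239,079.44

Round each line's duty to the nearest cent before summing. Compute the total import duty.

Line 1 (2111.30.82, Junia, 1,273 kg, $28,782.53):
Base rate for 2111.30.82 is $7.91/kg.
Additional duty on 2111.30.82 from Junia: +53.1% ad valorem. Applied ad valorem rate = 53.1%.
Duty = $28,782.53 × 53.1% + 1,273 × $7.91 = $25,352.95.
Line 2 (1798.47.39, Beleth, 1,371 units, $18,535.92):
Base rate for 1798.47.39 is $4.60/unit.
Duty = 1,371 × $4.60 = $6,306.60.
Line 3 (0918.31.24, Bralara, 3,108 kg, $353,348.52):
Base rate for 0918.31.24 is 13% + $0.19/kg.
Origin Bralara is the FTA partner but 0918.31.24 is not on the preference list; base rate stands.
The additional-duty order on 0918.31.24 targets Junia, not Bralara; it does not apply.
Duty = $353,348.52 × 13% + 3,108 × $0.19 = $46,525.83.
Line 4 (0282.29.05, Junia, 1,294 kg, $239,079.44):
Base rate for 0282.29.05 is 25%.
0282.29.05 has an FTA preferential rate, but origin Junia is not Bralara; base rate stands.
Duty = $239,079.44 × 25% = $59,769.86.
Total = $25,352.95 + $6,306.60 + $46,525.83 + $59,769.86 = $137,955.24.

$137,955.24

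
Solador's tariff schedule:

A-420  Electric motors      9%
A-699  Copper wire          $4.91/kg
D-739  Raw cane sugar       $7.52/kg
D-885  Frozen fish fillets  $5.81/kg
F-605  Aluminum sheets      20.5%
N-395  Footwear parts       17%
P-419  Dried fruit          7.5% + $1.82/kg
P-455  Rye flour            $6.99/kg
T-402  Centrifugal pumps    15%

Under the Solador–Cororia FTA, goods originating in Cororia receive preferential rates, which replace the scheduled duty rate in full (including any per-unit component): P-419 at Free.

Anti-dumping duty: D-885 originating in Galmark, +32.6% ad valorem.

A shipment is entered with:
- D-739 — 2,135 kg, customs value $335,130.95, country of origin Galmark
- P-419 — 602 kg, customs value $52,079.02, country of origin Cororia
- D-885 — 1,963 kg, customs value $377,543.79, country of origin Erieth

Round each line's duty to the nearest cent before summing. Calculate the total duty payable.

$27,460.23

Line 1 (D-739, Galmark, 2,135 kg, $335,130.95):
Base rate for D-739 is $7.52/kg.
Duty = 2,135 × $7.52 = $16,055.20.
Line 2 (P-419, Cororia, 602 kg, $52,079.02):
Base rate for P-419 is 7.5% + $1.82/kg.
Origin Cororia qualifies under the Solador–Cororia agreement and P-419 is covered: preferential rate Free applies instead.
Duty = $52,079.02 × 0% = $0.00.
Line 3 (D-885, Erieth, 1,963 kg, $377,543.79):
Base rate for D-885 is $5.81/kg.
The additional-duty order on D-885 targets Galmark, not Erieth; it does not apply.
Duty = 1,963 × $5.81 = $11,405.03.
Total = $16,055.20 + $0.00 + $11,405.03 = $27,460.23.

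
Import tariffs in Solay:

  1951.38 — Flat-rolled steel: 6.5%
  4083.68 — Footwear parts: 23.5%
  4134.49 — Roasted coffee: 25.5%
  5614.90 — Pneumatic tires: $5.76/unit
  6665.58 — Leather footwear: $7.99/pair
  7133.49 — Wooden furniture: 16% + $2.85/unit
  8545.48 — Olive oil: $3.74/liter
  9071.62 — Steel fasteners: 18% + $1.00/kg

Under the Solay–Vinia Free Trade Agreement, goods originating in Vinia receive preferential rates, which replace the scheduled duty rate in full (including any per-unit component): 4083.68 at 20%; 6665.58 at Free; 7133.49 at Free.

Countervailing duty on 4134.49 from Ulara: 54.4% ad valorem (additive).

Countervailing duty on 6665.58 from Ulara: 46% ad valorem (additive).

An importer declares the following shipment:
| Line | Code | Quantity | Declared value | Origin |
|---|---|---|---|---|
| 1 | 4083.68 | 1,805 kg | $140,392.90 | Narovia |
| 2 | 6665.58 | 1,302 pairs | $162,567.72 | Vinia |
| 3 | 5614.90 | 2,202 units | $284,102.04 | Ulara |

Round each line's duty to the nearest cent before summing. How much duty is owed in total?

$45,675.85

Line 1 (4083.68, Narovia, 1,805 kg, $140,392.90):
Base rate for 4083.68 is 23.5%.
4083.68 has an FTA preferential rate, but origin Narovia is not Vinia; base rate stands.
Duty = $140,392.90 × 23.5% = $32,992.33.
Line 2 (6665.58, Vinia, 1,302 pairs, $162,567.72):
Base rate for 6665.58 is $7.99/pair.
Origin Vinia qualifies under the Solay–Vinia agreement and 6665.58 is covered: preferential rate Free applies instead.
The additional-duty order on 6665.58 targets Ulara, not Vinia; it does not apply.
Duty = $162,567.72 × 0% = $0.00.
Line 3 (5614.90, Ulara, 2,202 units, $284,102.04):
Base rate for 5614.90 is $5.76/unit.
Duty = 2,202 × $5.76 = $12,683.52.
Total = $32,992.33 + $0.00 + $12,683.52 = $45,675.85.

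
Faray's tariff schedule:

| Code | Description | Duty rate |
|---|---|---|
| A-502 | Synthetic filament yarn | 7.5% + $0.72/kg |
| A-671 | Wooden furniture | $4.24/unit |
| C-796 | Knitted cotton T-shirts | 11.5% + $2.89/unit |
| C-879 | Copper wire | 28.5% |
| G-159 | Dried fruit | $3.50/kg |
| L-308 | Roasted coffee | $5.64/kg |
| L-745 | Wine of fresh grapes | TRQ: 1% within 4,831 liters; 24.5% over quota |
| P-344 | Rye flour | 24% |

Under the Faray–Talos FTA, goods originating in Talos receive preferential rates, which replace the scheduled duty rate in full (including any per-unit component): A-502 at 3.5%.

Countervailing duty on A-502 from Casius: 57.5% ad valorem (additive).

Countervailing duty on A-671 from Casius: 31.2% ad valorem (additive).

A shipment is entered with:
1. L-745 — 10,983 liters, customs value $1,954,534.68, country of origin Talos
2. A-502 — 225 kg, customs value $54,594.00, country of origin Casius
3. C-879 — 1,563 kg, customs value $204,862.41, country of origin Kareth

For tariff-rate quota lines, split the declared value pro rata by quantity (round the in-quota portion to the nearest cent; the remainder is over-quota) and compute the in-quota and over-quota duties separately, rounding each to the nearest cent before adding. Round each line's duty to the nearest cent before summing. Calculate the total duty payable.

Line 1 (L-745, Talos, 10,983 liters, $1,954,534.68):
Code L-745 is under a tariff-rate quota (threshold 4,831 liters). In-quota: 4,831 liters at 1%; over-quota: 6,152 liters at 24.5%.
Pro-rata value split: in-quota = $1,954,534.68 × 4,831/10,983 = $859,724.76; over-quota = $1,954,534.68 − $859,724.76 = $1,094,809.92.
In-quota duty = $859,724.76 × 1% = $8,597.25. Over-quota duty = $1,094,809.92 × 24.5% = $268,228.43.
Line duty = $8,597.25 + $268,228.43 = $276,825.68.
Line 2 (A-502, Casius, 225 kg, $54,594.00):
Base rate for A-502 is 7.5% + $0.72/kg.
A-502 has an FTA preferential rate, but origin Casius is not Talos; base rate stands.
Additional duty on A-502 from Casius: +57.5%. Applied ad valorem rate: 7.5% + 57.5% = 65%.
Duty = $54,594.00 × 65% + 225 × $0.72 = $35,648.10.
Line 3 (C-879, Kareth, 1,563 kg, $204,862.41):
Base rate for C-879 is 28.5%.
Duty = $204,862.41 × 28.5% = $58,385.79.
Total = $276,825.68 + $35,648.10 + $58,385.79 = $370,859.57.

$370,859.57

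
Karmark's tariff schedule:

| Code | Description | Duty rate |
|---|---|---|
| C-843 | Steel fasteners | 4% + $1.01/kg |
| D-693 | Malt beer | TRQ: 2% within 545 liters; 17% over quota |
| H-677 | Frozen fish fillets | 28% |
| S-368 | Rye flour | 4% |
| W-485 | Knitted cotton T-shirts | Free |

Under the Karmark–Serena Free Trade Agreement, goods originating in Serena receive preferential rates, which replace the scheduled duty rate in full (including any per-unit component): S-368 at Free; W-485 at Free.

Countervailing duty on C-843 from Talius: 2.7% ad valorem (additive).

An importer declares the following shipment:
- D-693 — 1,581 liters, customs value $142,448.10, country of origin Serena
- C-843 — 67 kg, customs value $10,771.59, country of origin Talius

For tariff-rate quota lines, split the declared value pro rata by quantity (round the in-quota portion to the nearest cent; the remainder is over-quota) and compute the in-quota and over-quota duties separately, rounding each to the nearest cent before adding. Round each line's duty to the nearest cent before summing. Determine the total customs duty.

$17,639.87

Line 1 (D-693, Serena, 1,581 liters, $142,448.10):
Code D-693 is under a tariff-rate quota (threshold 545 liters). In-quota: 545 liters at 2%; over-quota: 1,036 liters at 17%.
Pro-rata value split: in-quota = $142,448.10 × 545/1,581 = $49,104.50; over-quota = $142,448.10 − $49,104.50 = $93,343.60.
In-quota duty = $49,104.50 × 2% = $982.09. Over-quota duty = $93,343.60 × 17% = $15,868.41.
Line duty = $982.09 + $15,868.41 = $16,850.50.
Line 2 (C-843, Talius, 67 kg, $10,771.59):
Base rate for C-843 is 4% + $1.01/kg.
Additional duty on C-843 from Talius: +2.7%. Applied ad valorem rate: 4% + 2.7% = 6.7%.
Duty = $10,771.59 × 6.7% + 67 × $1.01 = $789.37.
Total = $16,850.50 + $789.37 = $17,639.87.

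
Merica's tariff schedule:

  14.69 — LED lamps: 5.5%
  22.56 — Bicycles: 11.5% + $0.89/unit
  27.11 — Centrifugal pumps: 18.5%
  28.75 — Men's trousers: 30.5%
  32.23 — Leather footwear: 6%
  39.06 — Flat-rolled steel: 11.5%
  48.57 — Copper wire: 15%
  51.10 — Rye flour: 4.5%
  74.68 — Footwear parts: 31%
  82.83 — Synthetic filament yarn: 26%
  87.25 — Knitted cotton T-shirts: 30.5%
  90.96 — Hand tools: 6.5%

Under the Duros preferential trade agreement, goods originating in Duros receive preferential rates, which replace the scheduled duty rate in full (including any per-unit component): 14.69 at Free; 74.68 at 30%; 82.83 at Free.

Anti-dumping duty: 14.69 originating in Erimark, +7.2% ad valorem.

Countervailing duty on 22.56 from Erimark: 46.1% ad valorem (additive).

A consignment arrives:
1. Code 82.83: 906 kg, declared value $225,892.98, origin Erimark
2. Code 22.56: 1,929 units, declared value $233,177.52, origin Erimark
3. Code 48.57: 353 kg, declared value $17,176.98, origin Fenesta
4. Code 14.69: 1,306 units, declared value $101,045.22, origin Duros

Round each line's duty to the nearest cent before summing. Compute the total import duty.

$197,335.78

Line 1 (82.83, Erimark, 906 kg, $225,892.98):
Base rate for 82.83 is 26%.
82.83 has an FTA preferential rate, but origin Erimark is not Duros; base rate stands.
Duty = $225,892.98 × 26% = $58,732.17.
Line 2 (22.56, Erimark, 1,929 units, $233,177.52):
Base rate for 22.56 is 11.5% + $0.89/unit.
Additional duty on 22.56 from Erimark: +46.1%. Applied ad valorem rate: 11.5% + 46.1% = 57.6%.
Duty = $233,177.52 × 57.6% + 1,929 × $0.89 = $136,027.06.
Line 3 (48.57, Fenesta, 353 kg, $17,176.98):
Base rate for 48.57 is 15%.
Duty = $17,176.98 × 15% = $2,576.55.
Line 4 (14.69, Duros, 1,306 units, $101,045.22):
Base rate for 14.69 is 5.5%.
Origin Duros qualifies under the Merica–Duros agreement and 14.69 is covered: preferential rate Free applies instead.
The additional-duty order on 14.69 targets Erimark, not Duros; it does not apply.
Duty = $101,045.22 × 0% = $0.00.
Total = $58,732.17 + $136,027.06 + $2,576.55 + $0.00 = $197,335.78.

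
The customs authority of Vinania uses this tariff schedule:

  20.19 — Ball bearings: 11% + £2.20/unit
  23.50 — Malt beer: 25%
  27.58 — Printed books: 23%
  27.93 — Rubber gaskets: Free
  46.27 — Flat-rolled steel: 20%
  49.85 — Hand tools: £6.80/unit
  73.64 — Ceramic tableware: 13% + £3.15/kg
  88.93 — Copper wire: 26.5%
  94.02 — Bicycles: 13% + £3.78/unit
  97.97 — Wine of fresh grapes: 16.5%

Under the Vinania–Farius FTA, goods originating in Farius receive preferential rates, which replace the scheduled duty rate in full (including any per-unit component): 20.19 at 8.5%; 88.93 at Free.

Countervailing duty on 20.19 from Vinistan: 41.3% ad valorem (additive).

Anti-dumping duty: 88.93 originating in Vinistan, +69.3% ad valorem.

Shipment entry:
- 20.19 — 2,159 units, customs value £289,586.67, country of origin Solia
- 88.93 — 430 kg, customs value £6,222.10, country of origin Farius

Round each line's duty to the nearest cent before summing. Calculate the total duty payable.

Line 1 (20.19, Solia, 2,159 units, £289,586.67):
Base rate for 20.19 is 11% + £2.20/unit.
20.19 has an FTA preferential rate, but origin Solia is not Farius; base rate stands.
The additional-duty order on 20.19 targets Vinistan, not Solia; it does not apply.
Duty = £289,586.67 × 11% + 2,159 × £2.20 = £36,604.33.
Line 2 (88.93, Farius, 430 kg, £6,222.10):
Base rate for 88.93 is 26.5%.
Origin Farius qualifies under the Vinania–Farius agreement and 88.93 is covered: preferential rate Free applies instead.
The additional-duty order on 88.93 targets Vinistan, not Farius; it does not apply.
Duty = £6,222.10 × 0% = £0.00.
Total = £36,604.33 + £0.00 = £36,604.33.

£36,604.33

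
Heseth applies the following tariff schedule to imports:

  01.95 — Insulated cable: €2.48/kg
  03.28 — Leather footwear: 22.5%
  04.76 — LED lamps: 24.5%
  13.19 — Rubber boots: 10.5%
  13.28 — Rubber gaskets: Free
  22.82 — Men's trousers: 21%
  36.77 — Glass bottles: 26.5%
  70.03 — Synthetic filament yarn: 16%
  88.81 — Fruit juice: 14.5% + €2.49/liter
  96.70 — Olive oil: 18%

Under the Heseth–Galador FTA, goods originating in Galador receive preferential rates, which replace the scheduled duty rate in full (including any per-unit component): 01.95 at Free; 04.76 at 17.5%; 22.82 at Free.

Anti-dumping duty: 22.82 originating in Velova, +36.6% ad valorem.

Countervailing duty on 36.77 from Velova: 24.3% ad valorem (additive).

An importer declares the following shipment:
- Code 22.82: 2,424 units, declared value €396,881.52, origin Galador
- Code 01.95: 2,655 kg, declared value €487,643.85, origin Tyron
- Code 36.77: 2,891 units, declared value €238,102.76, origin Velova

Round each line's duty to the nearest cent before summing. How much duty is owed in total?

€127,540.60

Line 1 (22.82, Galador, 2,424 units, €396,881.52):
Base rate for 22.82 is 21%.
Origin Galador qualifies under the Heseth–Galador agreement and 22.82 is covered: preferential rate Free applies instead.
The additional-duty order on 22.82 targets Velova, not Galador; it does not apply.
Duty = €396,881.52 × 0% = €0.00.
Line 2 (01.95, Tyron, 2,655 kg, €487,643.85):
Base rate for 01.95 is €2.48/kg.
01.95 has an FTA preferential rate, but origin Tyron is not Galador; base rate stands.
Duty = 2,655 × €2.48 = €6,584.40.
Line 3 (36.77, Velova, 2,891 units, €238,102.76):
Base rate for 36.77 is 26.5%.
Additional duty on 36.77 from Velova: +24.3%. Applied ad valorem rate: 26.5% + 24.3% = 50.8%.
Duty = €238,102.76 × 50.8% = €120,956.20.
Total = €0.00 + €6,584.40 + €120,956.20 = €127,540.60.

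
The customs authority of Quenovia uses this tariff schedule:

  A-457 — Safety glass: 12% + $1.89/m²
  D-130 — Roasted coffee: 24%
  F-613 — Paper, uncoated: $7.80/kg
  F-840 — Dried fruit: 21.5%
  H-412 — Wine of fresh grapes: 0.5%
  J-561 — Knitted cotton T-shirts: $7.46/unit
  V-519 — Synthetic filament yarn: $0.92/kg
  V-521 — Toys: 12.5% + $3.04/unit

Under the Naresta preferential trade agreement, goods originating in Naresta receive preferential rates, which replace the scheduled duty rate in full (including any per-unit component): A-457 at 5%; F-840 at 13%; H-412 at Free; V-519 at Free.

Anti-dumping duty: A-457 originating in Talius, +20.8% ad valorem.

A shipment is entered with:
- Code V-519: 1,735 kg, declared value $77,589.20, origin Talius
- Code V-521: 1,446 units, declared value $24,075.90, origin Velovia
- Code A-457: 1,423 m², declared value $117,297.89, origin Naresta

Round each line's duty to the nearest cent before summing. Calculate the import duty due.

$14,866.42

Line 1 (V-519, Talius, 1,735 kg, $77,589.20):
Base rate for V-519 is $0.92/kg.
V-519 has an FTA preferential rate, but origin Talius is not Naresta; base rate stands.
Duty = 1,735 × $0.92 = $1,596.20.
Line 2 (V-521, Velovia, 1,446 units, $24,075.90):
Base rate for V-521 is 12.5% + $3.04/unit.
Duty = $24,075.90 × 12.5% + 1,446 × $3.04 = $7,405.33.
Line 3 (A-457, Naresta, 1,423 m², $117,297.89):
Base rate for A-457 is 12% + $1.89/m².
Origin Naresta qualifies under the Quenovia–Naresta agreement and A-457 is covered: preferential rate 5% applies instead.
The additional-duty order on A-457 targets Talius, not Naresta; it does not apply.
Duty = $117,297.89 × 5% = $5,864.89.
Total = $1,596.20 + $7,405.33 + $5,864.89 = $14,866.42.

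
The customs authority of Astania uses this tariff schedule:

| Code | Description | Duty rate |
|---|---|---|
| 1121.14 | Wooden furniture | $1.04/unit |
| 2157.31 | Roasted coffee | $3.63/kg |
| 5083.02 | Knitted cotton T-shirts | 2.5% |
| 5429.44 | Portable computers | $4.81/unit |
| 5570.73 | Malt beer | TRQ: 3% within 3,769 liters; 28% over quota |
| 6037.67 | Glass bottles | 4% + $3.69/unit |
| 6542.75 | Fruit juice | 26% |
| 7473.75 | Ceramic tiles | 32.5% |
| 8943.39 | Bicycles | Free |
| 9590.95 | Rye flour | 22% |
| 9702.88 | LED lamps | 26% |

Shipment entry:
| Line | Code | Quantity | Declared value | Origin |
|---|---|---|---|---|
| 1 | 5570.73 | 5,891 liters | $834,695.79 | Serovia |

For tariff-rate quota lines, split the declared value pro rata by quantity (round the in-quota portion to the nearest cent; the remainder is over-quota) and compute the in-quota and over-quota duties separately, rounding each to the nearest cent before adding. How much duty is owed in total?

$100,207.42

Line 1 (5570.73, Serovia, 5,891 liters, $834,695.79):
Code 5570.73 is under a tariff-rate quota (threshold 3,769 liters). In-quota: 3,769 liters at 3%; over-quota: 2,122 liters at 28%.
Pro-rata value split: in-quota = $834,695.79 × 3,769/5,891 = $534,029.61; over-quota = $834,695.79 − $534,029.61 = $300,666.18.
In-quota duty = $534,029.61 × 3% = $16,020.89. Over-quota duty = $300,666.18 × 28% = $84,186.53.
Line duty = $16,020.89 + $84,186.53 = $100,207.42.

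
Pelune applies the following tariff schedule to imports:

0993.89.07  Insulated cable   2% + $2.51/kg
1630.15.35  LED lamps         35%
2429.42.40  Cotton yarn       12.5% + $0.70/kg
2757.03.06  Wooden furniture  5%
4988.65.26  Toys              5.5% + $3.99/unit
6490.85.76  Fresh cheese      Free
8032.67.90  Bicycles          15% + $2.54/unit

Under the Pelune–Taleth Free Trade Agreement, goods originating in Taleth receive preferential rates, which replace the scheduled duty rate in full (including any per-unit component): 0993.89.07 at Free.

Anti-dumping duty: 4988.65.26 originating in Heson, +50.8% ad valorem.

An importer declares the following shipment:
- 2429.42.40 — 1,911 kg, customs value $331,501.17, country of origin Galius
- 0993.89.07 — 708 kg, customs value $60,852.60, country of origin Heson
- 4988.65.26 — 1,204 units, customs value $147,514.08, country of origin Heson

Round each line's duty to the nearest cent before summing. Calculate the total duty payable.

Line 1 (2429.42.40, Galius, 1,911 kg, $331,501.17):
Base rate for 2429.42.40 is 12.5% + $0.70/kg.
Duty = $331,501.17 × 12.5% + 1,911 × $0.70 = $42,775.35.
Line 2 (0993.89.07, Heson, 708 kg, $60,852.60):
Base rate for 0993.89.07 is 2% + $2.51/kg.
0993.89.07 has an FTA preferential rate, but origin Heson is not Taleth; base rate stands.
Duty = $60,852.60 × 2% + 708 × $2.51 = $2,994.13.
Line 3 (4988.65.26, Heson, 1,204 units, $147,514.08):
Base rate for 4988.65.26 is 5.5% + $3.99/unit.
Additional duty on 4988.65.26 from Heson: +50.8%. Applied ad valorem rate: 5.5% + 50.8% = 56.3%.
Duty = $147,514.08 × 56.3% + 1,204 × $3.99 = $87,854.39.
Total = $42,775.35 + $2,994.13 + $87,854.39 = $133,623.87.

$133,623.87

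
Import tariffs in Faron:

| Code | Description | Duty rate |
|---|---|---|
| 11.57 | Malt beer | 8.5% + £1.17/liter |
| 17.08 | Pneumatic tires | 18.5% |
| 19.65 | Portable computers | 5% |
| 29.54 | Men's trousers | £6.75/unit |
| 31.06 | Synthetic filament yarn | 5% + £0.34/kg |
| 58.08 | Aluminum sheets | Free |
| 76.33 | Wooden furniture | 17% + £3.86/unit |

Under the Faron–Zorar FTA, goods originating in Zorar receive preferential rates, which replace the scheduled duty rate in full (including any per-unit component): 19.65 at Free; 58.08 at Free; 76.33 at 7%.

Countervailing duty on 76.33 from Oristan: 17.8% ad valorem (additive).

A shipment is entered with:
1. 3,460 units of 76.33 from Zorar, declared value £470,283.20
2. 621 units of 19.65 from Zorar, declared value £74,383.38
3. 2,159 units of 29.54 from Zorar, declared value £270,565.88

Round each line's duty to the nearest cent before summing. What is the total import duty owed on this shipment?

Line 1 (76.33, Zorar, 3,460 units, £470,283.20):
Base rate for 76.33 is 17% + £3.86/unit.
Origin Zorar qualifies under the Faron–Zorar agreement and 76.33 is covered: preferential rate 7% applies instead.
The additional-duty order on 76.33 targets Oristan, not Zorar; it does not apply.
Duty = £470,283.20 × 7% = £32,919.82.
Line 2 (19.65, Zorar, 621 units, £74,383.38):
Base rate for 19.65 is 5%.
Origin Zorar qualifies under the Faron–Zorar agreement and 19.65 is covered: preferential rate Free applies instead.
Duty = £74,383.38 × 0% = £0.00.
Line 3 (29.54, Zorar, 2,159 units, £270,565.88):
Base rate for 29.54 is £6.75/unit.
Origin Zorar is the FTA partner but 29.54 is not on the preference list; base rate stands.
Duty = 2,159 × £6.75 = £14,573.25.
Total = £32,919.82 + £0.00 + £14,573.25 = £47,493.07.

£47,493.07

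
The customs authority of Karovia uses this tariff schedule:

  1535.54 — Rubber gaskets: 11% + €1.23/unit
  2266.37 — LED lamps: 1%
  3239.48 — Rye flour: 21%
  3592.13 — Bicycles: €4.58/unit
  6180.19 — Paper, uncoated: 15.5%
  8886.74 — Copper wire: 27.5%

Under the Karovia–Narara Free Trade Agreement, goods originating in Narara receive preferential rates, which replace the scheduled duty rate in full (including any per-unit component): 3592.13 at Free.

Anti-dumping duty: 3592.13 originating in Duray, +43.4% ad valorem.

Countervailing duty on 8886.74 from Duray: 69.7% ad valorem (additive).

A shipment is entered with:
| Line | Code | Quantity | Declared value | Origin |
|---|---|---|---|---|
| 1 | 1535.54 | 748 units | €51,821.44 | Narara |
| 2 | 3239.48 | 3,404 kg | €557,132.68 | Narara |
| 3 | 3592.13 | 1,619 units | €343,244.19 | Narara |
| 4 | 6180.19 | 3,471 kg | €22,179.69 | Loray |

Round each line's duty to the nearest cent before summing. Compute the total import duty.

Line 1 (1535.54, Narara, 748 units, €51,821.44):
Base rate for 1535.54 is 11% + €1.23/unit.
Origin Narara is the FTA partner but 1535.54 is not on the preference list; base rate stands.
Duty = €51,821.44 × 11% + 748 × €1.23 = €6,620.40.
Line 2 (3239.48, Narara, 3,404 kg, €557,132.68):
Base rate for 3239.48 is 21%.
Origin Narara is the FTA partner but 3239.48 is not on the preference list; base rate stands.
Duty = €557,132.68 × 21% = €116,997.86.
Line 3 (3592.13, Narara, 1,619 units, €343,244.19):
Base rate for 3592.13 is €4.58/unit.
Origin Narara qualifies under the Karovia–Narara agreement and 3592.13 is covered: preferential rate Free applies instead.
The additional-duty order on 3592.13 targets Duray, not Narara; it does not apply.
Duty = €343,244.19 × 0% = €0.00.
Line 4 (6180.19, Loray, 3,471 kg, €22,179.69):
Base rate for 6180.19 is 15.5%.
Duty = €22,179.69 × 15.5% = €3,437.85.
Total = €6,620.40 + €116,997.86 + €0.00 + €3,437.85 = €127,056.11.

€127,056.11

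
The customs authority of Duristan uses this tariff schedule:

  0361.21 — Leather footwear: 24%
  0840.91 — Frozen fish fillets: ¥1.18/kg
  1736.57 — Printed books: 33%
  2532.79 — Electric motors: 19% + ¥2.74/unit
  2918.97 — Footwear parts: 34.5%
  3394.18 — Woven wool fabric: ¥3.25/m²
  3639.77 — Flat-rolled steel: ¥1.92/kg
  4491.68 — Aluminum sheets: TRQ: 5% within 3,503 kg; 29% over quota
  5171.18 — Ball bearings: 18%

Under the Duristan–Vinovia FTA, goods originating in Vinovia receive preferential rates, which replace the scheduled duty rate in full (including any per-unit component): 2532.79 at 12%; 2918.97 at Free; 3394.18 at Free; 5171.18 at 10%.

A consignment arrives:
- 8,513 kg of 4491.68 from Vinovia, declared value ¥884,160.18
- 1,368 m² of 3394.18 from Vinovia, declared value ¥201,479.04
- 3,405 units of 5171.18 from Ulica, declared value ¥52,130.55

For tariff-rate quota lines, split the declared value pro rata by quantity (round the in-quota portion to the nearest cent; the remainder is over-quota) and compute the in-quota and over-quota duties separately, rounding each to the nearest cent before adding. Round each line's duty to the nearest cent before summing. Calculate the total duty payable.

¥178,472.77

Line 1 (4491.68, Vinovia, 8,513 kg, ¥884,160.18):
Code 4491.68 is under a tariff-rate quota (threshold 3,503 kg). In-quota: 3,503 kg at 5%; over-quota: 5,010 kg at 29%.
Pro-rata value split: in-quota = ¥884,160.18 × 3,503/8,513 = ¥363,821.58; over-quota = ¥884,160.18 − ¥363,821.58 = ¥520,338.60.
In-quota duty = ¥363,821.58 × 5% = ¥18,191.08. Over-quota duty = ¥520,338.60 × 29% = ¥150,898.19.
Line duty = ¥18,191.08 + ¥150,898.19 = ¥169,089.27.
Line 2 (3394.18, Vinovia, 1,368 m², ¥201,479.04):
Base rate for 3394.18 is ¥3.25/m².
Origin Vinovia qualifies under the Duristan–Vinovia agreement and 3394.18 is covered: preferential rate Free applies instead.
Duty = ¥201,479.04 × 0% = ¥0.00.
Line 3 (5171.18, Ulica, 3,405 units, ¥52,130.55):
Base rate for 5171.18 is 18%.
5171.18 has an FTA preferential rate, but origin Ulica is not Vinovia; base rate stands.
Duty = ¥52,130.55 × 18% = ¥9,383.50.
Total = ¥169,089.27 + ¥0.00 + ¥9,383.50 = ¥178,472.77.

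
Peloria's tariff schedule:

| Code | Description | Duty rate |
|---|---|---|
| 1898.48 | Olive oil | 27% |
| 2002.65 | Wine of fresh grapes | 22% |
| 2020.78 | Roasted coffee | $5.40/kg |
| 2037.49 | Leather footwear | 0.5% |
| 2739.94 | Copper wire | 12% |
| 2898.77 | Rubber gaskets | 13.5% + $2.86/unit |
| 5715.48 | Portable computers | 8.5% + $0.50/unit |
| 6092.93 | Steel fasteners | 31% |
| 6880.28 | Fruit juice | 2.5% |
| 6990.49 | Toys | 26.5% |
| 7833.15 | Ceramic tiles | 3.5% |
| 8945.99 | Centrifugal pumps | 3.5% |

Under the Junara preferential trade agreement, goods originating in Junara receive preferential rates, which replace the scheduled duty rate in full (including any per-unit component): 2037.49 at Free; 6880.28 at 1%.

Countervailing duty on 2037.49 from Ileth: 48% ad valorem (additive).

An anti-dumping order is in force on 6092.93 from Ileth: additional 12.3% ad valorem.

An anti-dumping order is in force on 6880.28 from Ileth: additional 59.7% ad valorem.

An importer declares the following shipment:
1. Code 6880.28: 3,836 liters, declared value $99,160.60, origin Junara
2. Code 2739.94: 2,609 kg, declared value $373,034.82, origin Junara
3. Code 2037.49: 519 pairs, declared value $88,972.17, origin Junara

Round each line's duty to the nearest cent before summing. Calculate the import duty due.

Line 1 (6880.28, Junara, 3,836 liters, $99,160.60):
Base rate for 6880.28 is 2.5%.
Origin Junara qualifies under the Peloria–Junara agreement and 6880.28 is covered: preferential rate 1% applies instead.
The additional-duty order on 6880.28 targets Ileth, not Junara; it does not apply.
Duty = $99,160.60 × 1% = $991.61.
Line 2 (2739.94, Junara, 2,609 kg, $373,034.82):
Base rate for 2739.94 is 12%.
Origin Junara is the FTA partner but 2739.94 is not on the preference list; base rate stands.
Duty = $373,034.82 × 12% = $44,764.18.
Line 3 (2037.49, Junara, 519 pairs, $88,972.17):
Base rate for 2037.49 is 0.5%.
Origin Junara qualifies under the Peloria–Junara agreement and 2037.49 is covered: preferential rate Free applies instead.
The additional-duty order on 2037.49 targets Ileth, not Junara; it does not apply.
Duty = $88,972.17 × 0% = $0.00.
Total = $991.61 + $44,764.18 + $0.00 = $45,755.79.

$45,755.79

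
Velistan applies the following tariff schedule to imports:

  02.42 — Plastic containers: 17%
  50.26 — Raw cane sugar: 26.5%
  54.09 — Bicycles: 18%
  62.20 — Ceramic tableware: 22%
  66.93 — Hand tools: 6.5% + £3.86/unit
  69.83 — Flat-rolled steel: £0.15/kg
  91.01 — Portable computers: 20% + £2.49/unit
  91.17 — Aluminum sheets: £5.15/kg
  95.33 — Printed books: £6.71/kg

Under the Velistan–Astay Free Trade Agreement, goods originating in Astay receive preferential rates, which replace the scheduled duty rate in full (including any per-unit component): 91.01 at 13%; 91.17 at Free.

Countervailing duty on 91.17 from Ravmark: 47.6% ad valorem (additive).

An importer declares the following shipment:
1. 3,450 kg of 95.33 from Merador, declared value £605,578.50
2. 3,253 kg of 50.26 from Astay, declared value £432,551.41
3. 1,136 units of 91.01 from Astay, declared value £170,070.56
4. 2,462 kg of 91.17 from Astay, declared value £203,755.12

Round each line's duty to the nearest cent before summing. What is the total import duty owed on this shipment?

Line 1 (95.33, Merador, 3,450 kg, £605,578.50):
Base rate for 95.33 is £6.71/kg.
Duty = 3,450 × £6.71 = £23,149.50.
Line 2 (50.26, Astay, 3,253 kg, £432,551.41):
Base rate for 50.26 is 26.5%.
Origin Astay is the FTA partner but 50.26 is not on the preference list; base rate stands.
Duty = £432,551.41 × 26.5% = £114,626.12.
Line 3 (91.01, Astay, 1,136 units, £170,070.56):
Base rate for 91.01 is 20% + £2.49/unit.
Origin Astay qualifies under the Velistan–Astay agreement and 91.01 is covered: preferential rate 13% applies instead.
Duty = £170,070.56 × 13% = £22,109.17.
Line 4 (91.17, Astay, 2,462 kg, £203,755.12):
Base rate for 91.17 is £5.15/kg.
Origin Astay qualifies under the Velistan–Astay agreement and 91.17 is covered: preferential rate Free applies instead.
The additional-duty order on 91.17 targets Ravmark, not Astay; it does not apply.
Duty = £203,755.12 × 0% = £0.00.
Total = £23,149.50 + £114,626.12 + £22,109.17 + £0.00 = £159,884.79.

£159,884.79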